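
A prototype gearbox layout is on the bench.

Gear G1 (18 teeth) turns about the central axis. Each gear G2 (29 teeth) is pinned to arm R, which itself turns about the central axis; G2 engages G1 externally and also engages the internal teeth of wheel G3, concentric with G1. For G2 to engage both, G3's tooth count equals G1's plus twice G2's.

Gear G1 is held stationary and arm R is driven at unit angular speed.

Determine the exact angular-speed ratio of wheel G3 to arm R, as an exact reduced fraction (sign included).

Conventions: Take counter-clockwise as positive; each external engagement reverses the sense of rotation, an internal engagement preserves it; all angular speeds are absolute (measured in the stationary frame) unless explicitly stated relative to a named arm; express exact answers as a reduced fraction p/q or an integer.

47/38

class = planetary set [G3 = 18+2·29 = 76; Willis about the carrier]
ring teeth: 18 + 2·29 = 76
18(ω_sun−ω_arm) = −76(ω_ring−ω_arm),  ω_sun = 0, ω_arm = 1
ω_ring = 1 − (18/76)(0−1) = 47/38
ω_out/ω_in = 47/38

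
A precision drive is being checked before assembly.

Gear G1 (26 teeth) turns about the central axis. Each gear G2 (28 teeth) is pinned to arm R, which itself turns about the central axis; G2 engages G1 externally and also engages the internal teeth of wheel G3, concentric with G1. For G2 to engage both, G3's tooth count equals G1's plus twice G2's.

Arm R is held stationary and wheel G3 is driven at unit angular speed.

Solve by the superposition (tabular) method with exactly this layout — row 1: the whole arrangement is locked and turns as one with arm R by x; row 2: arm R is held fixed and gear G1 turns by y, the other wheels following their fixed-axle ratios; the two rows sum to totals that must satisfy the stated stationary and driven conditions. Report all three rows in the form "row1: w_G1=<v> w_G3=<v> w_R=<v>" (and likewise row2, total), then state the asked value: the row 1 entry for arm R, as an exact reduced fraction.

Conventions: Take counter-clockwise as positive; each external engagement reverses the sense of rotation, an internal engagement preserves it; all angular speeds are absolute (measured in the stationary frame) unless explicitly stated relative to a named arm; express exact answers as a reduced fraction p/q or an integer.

row1: w_G1=0 w_G3=0 w_R=0
row2: w_G1=-41/13 w_G3=1 w_R=0
total: w_G1=-41/13 w_G3=1 w_R=0
asked value: 0

recognized (axles ride arm R): planetary set, 26/28/82 teeth
superposition row 1 [locked train]: every member turns x
row 2 — arm fixed, fixed-axis ratios: sun y, ring −(26/82)·y, arm 0
boundary: total ω_arm = x = 0 and total ω_ring = x − (26/82)·y = 1  ⇒  y = -41/13, x = 0
row 2 ring = −(26/82)·(-41/13) = 1
totals (row 1 + row 2): sun 0 + (-41/13) = -41/13, ring 0 + 1 = 1, arm 0 + 0 = 0
asked cell (row1, arm) = 0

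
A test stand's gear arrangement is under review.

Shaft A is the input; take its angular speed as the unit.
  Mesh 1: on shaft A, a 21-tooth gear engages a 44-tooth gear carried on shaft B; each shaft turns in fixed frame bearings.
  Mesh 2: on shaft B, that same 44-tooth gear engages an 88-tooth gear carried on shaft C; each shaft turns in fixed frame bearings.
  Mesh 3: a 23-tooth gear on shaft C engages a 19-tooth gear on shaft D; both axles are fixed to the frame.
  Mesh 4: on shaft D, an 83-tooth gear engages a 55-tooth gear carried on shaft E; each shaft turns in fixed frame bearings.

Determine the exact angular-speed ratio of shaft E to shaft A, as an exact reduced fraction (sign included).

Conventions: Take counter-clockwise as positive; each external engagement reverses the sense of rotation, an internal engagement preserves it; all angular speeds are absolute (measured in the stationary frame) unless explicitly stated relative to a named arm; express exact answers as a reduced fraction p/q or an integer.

class = fixed-axis compound train [4 meshes; 4 ratios multiply, 4 sense flips]
mesh 1 [21T→44T]: running ratio 21/44, sense −
mesh 2 [44T→88T]: running ratio 21/88, sense +
mesh 3 [23T→19T]: running ratio 483/1672, sense −
mesh 4 [83T→55T]: running ratio 40089/91960, sense +
ω_out/ω_in = 40089/91960

40089/91960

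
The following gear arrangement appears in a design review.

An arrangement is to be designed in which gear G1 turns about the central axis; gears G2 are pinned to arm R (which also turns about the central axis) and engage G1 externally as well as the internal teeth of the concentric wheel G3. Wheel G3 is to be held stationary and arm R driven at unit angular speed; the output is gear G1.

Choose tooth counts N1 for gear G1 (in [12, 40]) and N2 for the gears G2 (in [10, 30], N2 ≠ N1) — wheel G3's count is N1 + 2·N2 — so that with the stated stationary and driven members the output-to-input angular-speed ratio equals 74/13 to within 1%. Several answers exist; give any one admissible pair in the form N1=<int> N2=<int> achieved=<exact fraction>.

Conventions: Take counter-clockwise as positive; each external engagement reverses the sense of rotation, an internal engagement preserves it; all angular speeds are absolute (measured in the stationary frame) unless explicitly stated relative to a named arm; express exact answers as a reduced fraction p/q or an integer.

N1=13 N2=24 achieved=74/13

class = planetary set [ratio 74/13 wanted; Willis about the carrier]
Willis with ω_ring = 0: ω_sun/ω_arm = (N1+N3)/N1; set equal to 74/13  ⇒  N3/N1 = 74/13 − 1 = 61/13
N3 = N1 + 2·N2  ⇒  N2/N1 = (N3/N1 − 1)/2 = (61/13 − 1)/2 = 24/13
smallest multiple with N1 ≥ 12 and N2 ≥ 10: k = 1  ⇒  N1 = 1·13 = 13, N2 = 1·24 = 24 (N1 ≤ 40, N2 ≤ 30, N2 ≠ N1 ✓), N3 = 13 + 2·24 = 61
check: (N1+N3)/N1 with N1 = 13, N3 = 61 gives 74/13; |achieved − target| = 0 ≤ 37/650 ✓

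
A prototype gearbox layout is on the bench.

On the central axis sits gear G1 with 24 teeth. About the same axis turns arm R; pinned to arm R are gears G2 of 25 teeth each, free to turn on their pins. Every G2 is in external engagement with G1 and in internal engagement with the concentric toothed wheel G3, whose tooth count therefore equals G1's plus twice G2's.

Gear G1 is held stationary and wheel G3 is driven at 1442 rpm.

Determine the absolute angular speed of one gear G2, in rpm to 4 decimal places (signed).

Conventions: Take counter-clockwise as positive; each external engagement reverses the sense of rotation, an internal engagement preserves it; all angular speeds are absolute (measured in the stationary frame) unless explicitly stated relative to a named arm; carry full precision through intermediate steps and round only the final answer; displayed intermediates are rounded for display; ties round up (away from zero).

recognized (axles ride arm R): planetary set, 24/25/74 teeth
normalise by the input: solve with ω_ring = 1, then scale by 1442 rpm
ring teeth: 24 + 2·25 = 74
24(ω_sun−ω_arm) = −74(ω_ring−ω_arm),  ω_sun = 0, ω_ring = 1
24(0−ω_arm) = −74(1−ω_arm)  ⇒  98·ω_arm = 74  ⇒  ω_arm = 37/49
sun–planet mesh: 24·(0−37/49) = −25·(ω_p−ω_arm)  ⇒  ω_p−ω_arm = 888/1225
ω_p = 37/49 + 888/1225 = 37/25
scale: ω_p = 37/25 × 1442 rpm = +2134.1600 rpm

+2134.1600 rpm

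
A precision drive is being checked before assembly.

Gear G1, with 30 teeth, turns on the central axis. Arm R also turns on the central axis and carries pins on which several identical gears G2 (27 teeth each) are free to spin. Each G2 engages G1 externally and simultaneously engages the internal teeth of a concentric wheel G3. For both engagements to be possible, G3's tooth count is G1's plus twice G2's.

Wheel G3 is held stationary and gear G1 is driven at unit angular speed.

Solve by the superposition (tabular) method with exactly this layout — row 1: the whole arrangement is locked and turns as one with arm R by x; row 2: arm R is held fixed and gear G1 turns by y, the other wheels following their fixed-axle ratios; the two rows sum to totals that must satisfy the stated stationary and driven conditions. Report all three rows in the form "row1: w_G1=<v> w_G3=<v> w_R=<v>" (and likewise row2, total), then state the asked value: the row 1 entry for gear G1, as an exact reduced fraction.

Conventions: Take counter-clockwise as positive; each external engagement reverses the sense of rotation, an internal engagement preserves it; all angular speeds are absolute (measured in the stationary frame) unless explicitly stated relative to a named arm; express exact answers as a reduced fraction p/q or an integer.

class = planetary set [G3 = 30+2·27 = 84; Willis about the carrier]
row 1: whole set turns with the arm by x
superposition row 2 [arm held]: sun y, ring −(30/84)·y, arm 0
boundary: total ω_ring = x − (30/84)·y = 0 and total ω_sun = x + y = 1  ⇒  y = 14/19, x = 5/19
row 2 ring = −(30/84)·14/19 = -5/19
totals (row 1 + row 2): sun 5/19 + 14/19 = 1, ring 5/19 + (-5/19) = 0, arm 5/19 + 0 = 5/19
asked cell (row1, sun) = 5/19

row1: w_G1=5/19 w_G3=5/19 w_R=5/19
row2: w_G1=14/19 w_G3=-5/19 w_R=0
total: w_G1=1 w_G3=0 w_R=5/19
asked value: 5/19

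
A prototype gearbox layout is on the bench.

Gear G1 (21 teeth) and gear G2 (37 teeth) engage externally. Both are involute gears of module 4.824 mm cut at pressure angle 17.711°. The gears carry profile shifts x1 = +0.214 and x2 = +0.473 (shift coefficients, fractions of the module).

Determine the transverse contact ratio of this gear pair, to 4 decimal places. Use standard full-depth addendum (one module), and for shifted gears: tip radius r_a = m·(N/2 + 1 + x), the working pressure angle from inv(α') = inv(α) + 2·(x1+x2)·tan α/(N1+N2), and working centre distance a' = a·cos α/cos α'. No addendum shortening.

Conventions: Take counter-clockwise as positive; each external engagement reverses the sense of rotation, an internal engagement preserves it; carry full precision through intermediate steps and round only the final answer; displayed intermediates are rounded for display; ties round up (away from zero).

1.6019

single-mesh involute tooth geometry (21T engaging 37T at module 4.824)
base radii: r_b1 = 48.251252, r_b2 = 85.014110
tip radii: r_a1 = 56.508336, r_a2 = 96.349752
inv(α') = inv(17.711°) + 2·(+0.214+0.473)·tan α/(21+37) = 0.01780234  ⇒  α' = 21.17625°
a' = a·cos α / cos α' = 139.8960·cos 17.711°/cos 21.17625° = 142.915957
action lengths: √(r_a1²−r_b1²) = 29.411031, √(r_a2²−r_b2²) = 45.341766
base pitch p_b = π·m·cos α = 14.436741
CR = (29.411031 + 45.341766 − 142.915957·sin 21.17625°)/14.436741 = 1.601893
contact ratio ≈ 1.6019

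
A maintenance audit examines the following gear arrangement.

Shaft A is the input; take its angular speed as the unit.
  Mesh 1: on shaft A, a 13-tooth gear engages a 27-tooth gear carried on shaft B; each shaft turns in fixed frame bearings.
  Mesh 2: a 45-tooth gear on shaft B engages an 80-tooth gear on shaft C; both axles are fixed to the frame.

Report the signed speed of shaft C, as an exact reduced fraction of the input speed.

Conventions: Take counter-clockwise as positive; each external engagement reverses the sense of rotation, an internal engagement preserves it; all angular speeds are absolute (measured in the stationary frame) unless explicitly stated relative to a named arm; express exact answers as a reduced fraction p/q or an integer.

2-mesh fixed-axis compound train (all bearings frame-fixed)
mesh 1 [13T→27T]: |ω|/ω_in = 1×13/27 = 13/27, sense flips to −
mesh 2 [45T→80T]: |ω|/ω_in = (13/27)×45/80 = 13/48, sense flips to +
signed output speed (× input speed) = 13/48

13/48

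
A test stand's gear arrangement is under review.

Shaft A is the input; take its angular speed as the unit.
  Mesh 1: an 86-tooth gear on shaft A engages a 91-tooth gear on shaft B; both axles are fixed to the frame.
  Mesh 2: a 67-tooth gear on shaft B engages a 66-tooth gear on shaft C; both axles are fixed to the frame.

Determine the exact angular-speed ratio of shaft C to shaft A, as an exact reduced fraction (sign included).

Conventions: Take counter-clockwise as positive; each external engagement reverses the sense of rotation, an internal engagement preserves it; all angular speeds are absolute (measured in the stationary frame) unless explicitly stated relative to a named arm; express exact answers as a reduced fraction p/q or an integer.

class = fixed-axis compound train [2 meshes; 2 ratios multiply, 2 sense flips]
mesh 1 [86T→91T]: running ratio 86/91, sense −
mesh 2 [67T→66T]: running ratio 2881/3003, sense +
ω_out/ω_in = 2881/3003

2881/3003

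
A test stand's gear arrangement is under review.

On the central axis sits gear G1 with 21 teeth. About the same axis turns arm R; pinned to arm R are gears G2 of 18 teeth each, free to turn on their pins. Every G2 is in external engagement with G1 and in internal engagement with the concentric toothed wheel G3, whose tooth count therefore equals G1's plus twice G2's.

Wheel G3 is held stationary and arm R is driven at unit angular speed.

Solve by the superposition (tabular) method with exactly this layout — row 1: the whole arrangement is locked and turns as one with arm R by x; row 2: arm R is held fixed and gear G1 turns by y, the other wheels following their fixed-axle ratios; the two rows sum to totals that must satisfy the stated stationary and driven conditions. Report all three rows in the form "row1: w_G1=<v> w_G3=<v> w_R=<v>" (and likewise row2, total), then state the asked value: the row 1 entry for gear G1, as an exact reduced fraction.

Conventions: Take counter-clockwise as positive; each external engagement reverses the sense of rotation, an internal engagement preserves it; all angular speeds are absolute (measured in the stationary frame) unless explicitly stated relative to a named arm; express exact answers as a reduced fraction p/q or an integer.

row1: w_G1=1 w_G3=1 w_R=1
row2: w_G1=19/7 w_G3=-1 w_R=0
total: w_G1=26/7 w_G3=0 w_R=1
asked value: 1

planetary set (21T centre, 18T on arm, 57T internal) — Willis relation
superposition row 1 [locked train]: every member turns x
superposition row 2 [arm held]: sun y, ring −(21/57)·y, arm 0
boundary: total ω_ring = x − (21/57)·y = 0 and total ω_arm = x = 1  ⇒  y = 19/7, x = 1
row 2 ring = −(21/57)·19/7 = -1
totals (row 1 + row 2): sun 1 + 19/7 = 26/7, ring 1 + (-1) = 0, arm 1 + 0 = 1
asked cell (row1, sun) = 1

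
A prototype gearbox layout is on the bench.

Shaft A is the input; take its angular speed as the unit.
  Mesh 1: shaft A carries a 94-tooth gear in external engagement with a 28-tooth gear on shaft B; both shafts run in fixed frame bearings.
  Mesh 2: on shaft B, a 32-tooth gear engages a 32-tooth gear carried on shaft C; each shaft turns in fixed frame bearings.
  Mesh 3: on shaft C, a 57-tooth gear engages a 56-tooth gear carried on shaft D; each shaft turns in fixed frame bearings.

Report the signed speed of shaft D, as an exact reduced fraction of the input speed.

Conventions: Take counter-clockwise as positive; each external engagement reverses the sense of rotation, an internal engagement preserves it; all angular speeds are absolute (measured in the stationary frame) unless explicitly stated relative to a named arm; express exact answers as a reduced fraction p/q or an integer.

-2679/784

3-mesh fixed-axis compound train (all bearings frame-fixed)
mesh 1 [94T→28T]: |ω|/ω_in = 1×94/28 = 47/14, sense flips to −
mesh 2 [32T→32T]: |ω|/ω_in = (47/14)×32/32 = 47/14, sense flips to +
mesh 3 [57T→56T]: |ω|/ω_in = (47/14)×57/56 = 2679/784, sense flips to −
signed output speed (× input speed) = -2679/784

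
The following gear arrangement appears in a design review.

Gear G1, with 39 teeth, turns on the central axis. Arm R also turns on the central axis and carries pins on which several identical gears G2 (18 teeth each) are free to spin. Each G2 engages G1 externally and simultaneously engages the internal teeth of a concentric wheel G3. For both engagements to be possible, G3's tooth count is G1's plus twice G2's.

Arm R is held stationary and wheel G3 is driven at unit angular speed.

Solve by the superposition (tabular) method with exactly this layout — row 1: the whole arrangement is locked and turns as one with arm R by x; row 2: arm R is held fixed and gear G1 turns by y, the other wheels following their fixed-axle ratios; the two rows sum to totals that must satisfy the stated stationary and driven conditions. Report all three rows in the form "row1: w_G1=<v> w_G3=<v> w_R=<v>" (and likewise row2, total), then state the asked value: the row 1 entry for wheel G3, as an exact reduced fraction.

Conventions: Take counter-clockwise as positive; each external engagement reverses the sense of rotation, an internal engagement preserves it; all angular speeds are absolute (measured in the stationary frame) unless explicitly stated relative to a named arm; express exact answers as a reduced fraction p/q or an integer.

recognized (axles ride arm R): planetary set, 39/18/75 teeth
row 1: whole set turns with the arm by x
row 2 — arm fixed, fixed-axis ratios: sun y, ring −(39/75)·y, arm 0
boundary: total ω_arm = x = 0 and total ω_ring = x − (39/75)·y = 1  ⇒  y = -25/13, x = 0
row 2 ring = −(39/75)·(-25/13) = 1
totals (row 1 + row 2): sun 0 + (-25/13) = -25/13, ring 0 + 1 = 1, arm 0 + 0 = 0
asked cell (row1, ring) = 0

row1: w_G1=0 w_G3=0 w_R=0
row2: w_G1=-25/13 w_G3=1 w_R=0
total: w_G1=-25/13 w_G3=1 w_R=0
asked value: 0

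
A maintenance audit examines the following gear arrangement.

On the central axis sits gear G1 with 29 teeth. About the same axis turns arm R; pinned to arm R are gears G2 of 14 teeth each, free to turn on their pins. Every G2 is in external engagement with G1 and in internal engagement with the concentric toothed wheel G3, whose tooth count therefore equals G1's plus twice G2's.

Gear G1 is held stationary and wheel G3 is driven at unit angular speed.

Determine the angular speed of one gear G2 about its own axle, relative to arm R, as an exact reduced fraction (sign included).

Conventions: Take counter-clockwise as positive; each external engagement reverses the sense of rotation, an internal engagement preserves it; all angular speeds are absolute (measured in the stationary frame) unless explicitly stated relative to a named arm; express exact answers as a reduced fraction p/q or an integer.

1653/1204

recognized (axles ride arm R): planetary set, 29/14/57 teeth
ring teeth: 29 + 2·14 = 57
29(ω_sun−ω_arm) = −57(ω_ring−ω_arm),  ω_sun = 0, ω_ring = 1
29(0−ω_arm) = −57(1−ω_arm)  ⇒  86·ω_arm = 57  ⇒  ω_arm = 57/86
sun–planet mesh: 29·(0−57/86) = −14·(ω_p−ω_arm)  ⇒  ω_p−ω_arm = 1653/1204
exact speed ratio = 1653/1204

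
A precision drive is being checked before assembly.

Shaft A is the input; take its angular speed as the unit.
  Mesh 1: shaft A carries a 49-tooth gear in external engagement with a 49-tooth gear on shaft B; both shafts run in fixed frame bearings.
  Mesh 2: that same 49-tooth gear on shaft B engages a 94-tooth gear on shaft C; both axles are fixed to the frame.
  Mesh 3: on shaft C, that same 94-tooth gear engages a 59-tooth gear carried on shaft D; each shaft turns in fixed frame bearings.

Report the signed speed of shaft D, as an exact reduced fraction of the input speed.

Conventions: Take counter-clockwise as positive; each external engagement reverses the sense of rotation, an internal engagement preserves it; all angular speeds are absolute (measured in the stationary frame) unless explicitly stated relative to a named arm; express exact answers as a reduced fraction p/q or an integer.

3-mesh fixed-axis compound train (all bearings frame-fixed)
mesh 1 [49T→49T]: |ω|/ω_in = 1×49/49 = 1, sense flips to −
mesh 2 [49T→94T]: |ω|/ω_in = 1×49/94 = 49/94, sense flips to +
mesh 3 [94T→59T]: |ω|/ω_in = (49/94)×94/59 = 49/59, sense flips to −
signed output speed (× input speed) = -49/59

-49/59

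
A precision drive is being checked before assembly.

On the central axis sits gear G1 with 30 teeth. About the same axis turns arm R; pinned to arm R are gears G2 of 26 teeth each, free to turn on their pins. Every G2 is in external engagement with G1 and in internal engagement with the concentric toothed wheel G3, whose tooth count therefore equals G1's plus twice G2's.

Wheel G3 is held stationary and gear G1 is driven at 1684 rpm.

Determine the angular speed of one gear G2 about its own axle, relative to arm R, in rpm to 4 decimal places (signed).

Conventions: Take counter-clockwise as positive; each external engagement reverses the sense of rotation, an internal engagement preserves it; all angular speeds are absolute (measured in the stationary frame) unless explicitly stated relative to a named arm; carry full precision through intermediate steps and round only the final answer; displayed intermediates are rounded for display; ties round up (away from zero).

recognized (axles ride arm R): planetary set, 30/26/82 teeth
normalise by the input: solve with ω_sun = 1, then scale by 1684 rpm
ring teeth: 30 + 2·26 = 82
30(ω_sun−ω_arm) = −82(ω_ring−ω_arm),  ω_ring = 0, ω_sun = 1
30(1−ω_arm) = −82(0−ω_arm)  ⇒  112·ω_arm = 30  ⇒  ω_arm = 15/56
sun–planet mesh: 30·(1−15/56) = −26·(ω_p−ω_arm)  ⇒  ω_p−ω_arm = -615/728
scale: ω_p−ω_arm = -615/728 × 1684 rpm = -1422.6099 rpm

-1422.6099 rpm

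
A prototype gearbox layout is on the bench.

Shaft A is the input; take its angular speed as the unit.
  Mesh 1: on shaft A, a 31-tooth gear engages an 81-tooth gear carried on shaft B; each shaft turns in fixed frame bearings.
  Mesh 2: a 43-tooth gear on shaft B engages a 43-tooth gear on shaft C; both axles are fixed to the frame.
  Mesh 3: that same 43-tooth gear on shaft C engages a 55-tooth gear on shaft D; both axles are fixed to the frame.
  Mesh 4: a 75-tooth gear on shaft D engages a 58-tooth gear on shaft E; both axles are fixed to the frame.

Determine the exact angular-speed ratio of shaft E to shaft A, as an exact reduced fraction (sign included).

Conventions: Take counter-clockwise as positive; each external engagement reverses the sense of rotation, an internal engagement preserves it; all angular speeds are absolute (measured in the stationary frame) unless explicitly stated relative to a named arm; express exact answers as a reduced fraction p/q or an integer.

6665/17226

class = fixed-axis compound train [4 meshes; 4 ratios multiply, 4 sense flips]
mesh 1 [31T→81T]: running ratio 31/81, sense −
mesh 2 [43T→43T]: running ratio 31/81, sense +
mesh 3 [43T→55T]: running ratio 1333/4455, sense −
mesh 4 [75T→58T]: running ratio 6665/17226, sense +
ω_out/ω_in = 6665/17226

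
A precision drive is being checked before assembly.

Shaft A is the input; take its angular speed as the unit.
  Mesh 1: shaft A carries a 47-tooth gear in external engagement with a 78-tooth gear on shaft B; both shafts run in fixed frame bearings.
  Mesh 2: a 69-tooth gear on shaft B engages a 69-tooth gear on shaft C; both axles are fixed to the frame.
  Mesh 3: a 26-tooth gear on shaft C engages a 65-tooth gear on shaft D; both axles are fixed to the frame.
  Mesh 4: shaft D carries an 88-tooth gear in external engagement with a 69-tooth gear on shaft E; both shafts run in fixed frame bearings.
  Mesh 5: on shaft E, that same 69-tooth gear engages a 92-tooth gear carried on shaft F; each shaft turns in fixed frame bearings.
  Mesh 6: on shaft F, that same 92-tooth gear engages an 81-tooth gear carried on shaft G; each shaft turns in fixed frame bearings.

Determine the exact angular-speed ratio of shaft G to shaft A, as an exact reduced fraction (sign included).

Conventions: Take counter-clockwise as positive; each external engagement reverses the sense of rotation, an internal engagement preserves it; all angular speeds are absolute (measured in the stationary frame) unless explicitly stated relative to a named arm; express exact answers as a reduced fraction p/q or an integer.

class = fixed-axis compound train [6 meshes; 6 ratios multiply, 6 sense flips]
mesh 1 [47T→78T]: running ratio 47/78, sense −
mesh 2 [69T→69T]: running ratio 47/78, sense +
mesh 3 [26T→65T]: running ratio 47/195, sense −
mesh 4 [88T→69T]: running ratio 4136/13455, sense +
mesh 5 [69T→92T]: running ratio 1034/4485, sense −
mesh 6 [92T→81T]: running ratio 4136/15795, sense +
ω_out/ω_in = 4136/15795

4136/15795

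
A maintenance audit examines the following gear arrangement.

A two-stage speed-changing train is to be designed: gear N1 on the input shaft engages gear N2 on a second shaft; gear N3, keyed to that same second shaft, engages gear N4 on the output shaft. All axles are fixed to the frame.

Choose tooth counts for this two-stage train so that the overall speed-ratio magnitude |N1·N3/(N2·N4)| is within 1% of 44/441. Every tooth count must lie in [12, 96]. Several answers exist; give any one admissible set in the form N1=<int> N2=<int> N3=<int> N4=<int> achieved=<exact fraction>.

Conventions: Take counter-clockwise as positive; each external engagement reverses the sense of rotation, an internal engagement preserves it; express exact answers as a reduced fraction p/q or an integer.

N1=12 N2=42 N3=22 N4=63 achieved=44/441

2-stage fixed-axis compound train for ratio 44/441
target = 44/441 in lowest terms: an exact hit needs N1·N3 = k·44 and N2·N4 = k·441 for one integer k, every count in [12, 96]; additionally prefer no 1:1 stage (N1 ≠ N2, N3 ≠ N4)
k = 1…5: no 1:1-free in-range split of k·44 and k·441 into factor pairs; take k = 6
k = 6: N1·N3 = 264 = 12·22, N2·N4 = 2646 = 42·63
achieved = 12·22/(42·63) = 44/441; |achieved − target| = 0 ≤ 11/11025 ✓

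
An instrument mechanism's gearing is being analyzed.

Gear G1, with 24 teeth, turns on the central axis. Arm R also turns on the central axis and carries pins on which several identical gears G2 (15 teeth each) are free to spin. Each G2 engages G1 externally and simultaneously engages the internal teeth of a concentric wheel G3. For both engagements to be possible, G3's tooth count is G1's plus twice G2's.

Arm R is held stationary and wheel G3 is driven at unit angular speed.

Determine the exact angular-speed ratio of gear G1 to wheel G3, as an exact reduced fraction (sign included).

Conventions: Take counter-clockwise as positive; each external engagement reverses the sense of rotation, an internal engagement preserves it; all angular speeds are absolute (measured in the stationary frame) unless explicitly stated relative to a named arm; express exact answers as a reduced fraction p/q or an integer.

topology: planetary set — G1 24T / G2 15T / G3 54T, arm = carrier (Willis)
ring teeth: 24 + 2·15 = 54
24(ω_sun−ω_arm) = −54(ω_ring−ω_arm),  ω_arm = 0, ω_ring = 1
ω_sun = 0 − (54/24)(1−0) = -9/4
ω_out/ω_in = -9/4

-9/4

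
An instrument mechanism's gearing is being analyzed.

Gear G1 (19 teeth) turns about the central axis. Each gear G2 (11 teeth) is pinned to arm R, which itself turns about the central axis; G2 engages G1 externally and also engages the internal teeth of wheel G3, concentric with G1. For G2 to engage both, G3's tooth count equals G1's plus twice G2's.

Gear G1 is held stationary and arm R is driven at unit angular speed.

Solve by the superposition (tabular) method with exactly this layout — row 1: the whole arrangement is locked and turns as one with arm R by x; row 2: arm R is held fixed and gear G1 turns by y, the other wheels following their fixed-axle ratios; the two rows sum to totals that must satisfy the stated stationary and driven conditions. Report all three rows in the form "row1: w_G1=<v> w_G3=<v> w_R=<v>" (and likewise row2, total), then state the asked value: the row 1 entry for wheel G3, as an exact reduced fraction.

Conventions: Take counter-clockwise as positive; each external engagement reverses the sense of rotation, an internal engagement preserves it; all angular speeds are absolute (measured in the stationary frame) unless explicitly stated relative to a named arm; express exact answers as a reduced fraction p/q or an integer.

row1: w_G1=1 w_G3=1 w_R=1
row2: w_G1=-1 w_G3=19/41 w_R=0
total: w_G1=0 w_G3=60/41 w_R=1
asked value: 1

planetary set (19T centre, 11T on arm, 41T internal) — Willis relation
row 1: whole set turns with the arm by x
superposition row 2 [arm held]: sun y, ring −(19/41)·y, arm 0
boundary: total ω_sun = x + y = 0 and total ω_arm = x = 1  ⇒  y = -1, x = 1
row 2 ring = −(19/41)·(-1) = 19/41
totals (row 1 + row 2): sun 1 + (-1) = 0, ring 1 + 19/41 = 60/41, arm 1 + 0 = 1
asked cell (row1, ring) = 1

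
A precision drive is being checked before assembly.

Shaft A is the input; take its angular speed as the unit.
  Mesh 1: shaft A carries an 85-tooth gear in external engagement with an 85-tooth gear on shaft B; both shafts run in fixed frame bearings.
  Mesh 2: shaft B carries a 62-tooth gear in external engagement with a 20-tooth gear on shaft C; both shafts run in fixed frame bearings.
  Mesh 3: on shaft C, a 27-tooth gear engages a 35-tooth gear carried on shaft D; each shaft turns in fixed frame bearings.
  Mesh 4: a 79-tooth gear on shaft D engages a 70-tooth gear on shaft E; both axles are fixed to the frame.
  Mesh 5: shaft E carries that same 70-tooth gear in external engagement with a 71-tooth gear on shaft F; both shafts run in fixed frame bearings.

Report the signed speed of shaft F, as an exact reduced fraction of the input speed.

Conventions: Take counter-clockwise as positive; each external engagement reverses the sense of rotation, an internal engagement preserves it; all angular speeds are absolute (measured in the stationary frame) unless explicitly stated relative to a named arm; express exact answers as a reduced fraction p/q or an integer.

5-mesh fixed-axis compound train (all bearings frame-fixed)
mesh 1 [85T→85T]: |ω|/ω_in = 1×85/85 = 1, sense flips to −
mesh 2 [62T→20T]: |ω|/ω_in = 1×62/20 = 31/10, sense flips to +
mesh 3 [27T→35T]: |ω|/ω_in = (31/10)×27/35 = 837/350, sense flips to −
mesh 4 [79T→70T]: |ω|/ω_in = (837/350)×79/70 = 66123/24500, sense flips to +
mesh 5 [70T→71T]: |ω|/ω_in = (66123/24500)×70/71 = 66123/24850, sense flips to −
signed output speed (× input speed) = -66123/24850

-66123/24850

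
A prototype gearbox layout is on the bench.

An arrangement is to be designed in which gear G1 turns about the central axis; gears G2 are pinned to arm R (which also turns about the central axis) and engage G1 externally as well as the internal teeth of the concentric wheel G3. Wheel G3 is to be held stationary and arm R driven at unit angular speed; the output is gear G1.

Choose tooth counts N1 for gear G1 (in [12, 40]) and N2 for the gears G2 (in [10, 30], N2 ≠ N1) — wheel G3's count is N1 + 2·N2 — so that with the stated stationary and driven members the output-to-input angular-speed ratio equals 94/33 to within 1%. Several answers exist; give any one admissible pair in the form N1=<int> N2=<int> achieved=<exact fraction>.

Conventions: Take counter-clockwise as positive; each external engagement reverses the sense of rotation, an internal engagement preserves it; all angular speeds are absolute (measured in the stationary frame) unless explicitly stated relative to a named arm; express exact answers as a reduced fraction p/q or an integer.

N1=33 N2=14 achieved=94/33

design class (target 94/33): planetary set
Willis with ω_ring = 0: ω_sun/ω_arm = (N1+N3)/N1; set equal to 94/33  ⇒  N3/N1 = 94/33 − 1 = 61/33
N3 = N1 + 2·N2  ⇒  N2/N1 = (N3/N1 − 1)/2 = (61/33 − 1)/2 = 14/33
smallest multiple with N1 ≥ 12 and N2 ≥ 10: k = 1  ⇒  N1 = 1·33 = 33, N2 = 1·14 = 14 (N1 ≤ 40, N2 ≤ 30, N2 ≠ N1 ✓), N3 = 33 + 2·14 = 61
check: (N1+N3)/N1 with N1 = 33, N3 = 61 gives 94/33; |achieved − target| = 0 ≤ 47/1650 ✓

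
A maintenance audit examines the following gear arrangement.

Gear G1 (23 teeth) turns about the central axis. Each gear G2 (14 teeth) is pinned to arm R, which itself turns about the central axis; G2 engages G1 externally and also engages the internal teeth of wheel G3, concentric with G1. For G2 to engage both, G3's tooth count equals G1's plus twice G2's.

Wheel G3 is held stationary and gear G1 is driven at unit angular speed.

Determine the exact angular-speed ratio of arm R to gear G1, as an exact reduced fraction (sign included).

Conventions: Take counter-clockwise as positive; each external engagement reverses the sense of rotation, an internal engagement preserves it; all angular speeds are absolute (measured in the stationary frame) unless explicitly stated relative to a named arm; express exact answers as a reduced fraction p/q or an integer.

topology: planetary set — G1 23T / G2 14T / G3 51T, arm = carrier (Willis)
ring teeth: 23 + 2·14 = 51
23(ω_sun−ω_arm) = −51(ω_ring−ω_arm),  ω_ring = 0, ω_sun = 1
23(1−ω_arm) = −51(0−ω_arm)  ⇒  74·ω_arm = 23  ⇒  ω_arm = 23/74
ω_out/ω_in = 23/74

23/74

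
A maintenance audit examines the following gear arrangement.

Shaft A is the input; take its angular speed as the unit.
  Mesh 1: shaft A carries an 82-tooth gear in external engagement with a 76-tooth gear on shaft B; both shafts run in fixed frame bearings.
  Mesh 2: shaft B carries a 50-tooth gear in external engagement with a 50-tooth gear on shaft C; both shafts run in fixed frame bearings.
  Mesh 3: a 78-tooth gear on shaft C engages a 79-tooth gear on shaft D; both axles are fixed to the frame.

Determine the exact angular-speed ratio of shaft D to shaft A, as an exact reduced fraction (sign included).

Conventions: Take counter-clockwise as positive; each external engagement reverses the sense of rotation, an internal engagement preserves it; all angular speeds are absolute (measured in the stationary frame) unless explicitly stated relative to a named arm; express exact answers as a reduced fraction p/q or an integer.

class = fixed-axis compound train [3 meshes; 3 ratios multiply, 3 sense flips]
mesh 1 [82T→76T]: running ratio 41/38, sense −
mesh 2 [50T→50T]: running ratio 41/38, sense +
mesh 3 [78T→79T]: running ratio 1599/1501, sense −
ω_out/ω_in = -1599/1501

-1599/1501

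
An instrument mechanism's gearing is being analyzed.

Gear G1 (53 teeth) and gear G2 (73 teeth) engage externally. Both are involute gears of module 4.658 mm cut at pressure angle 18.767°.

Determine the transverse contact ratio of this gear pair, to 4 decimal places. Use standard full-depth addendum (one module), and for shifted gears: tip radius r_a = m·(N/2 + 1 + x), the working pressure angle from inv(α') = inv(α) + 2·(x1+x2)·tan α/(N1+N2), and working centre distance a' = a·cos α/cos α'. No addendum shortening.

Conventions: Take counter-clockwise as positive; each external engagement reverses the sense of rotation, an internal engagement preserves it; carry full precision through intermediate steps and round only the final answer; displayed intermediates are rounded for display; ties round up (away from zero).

single-mesh involute tooth geometry (53T engaging 73T at module 4.658)
base radii: r_b1 = 116.874437, r_b2 = 160.977998
tip radii: r_a1 = 128.095000, r_a2 = 174.675000
no profile shift: α' = α, a' = a
action lengths: √(r_a1²−r_b1²) = 52.427999, √(r_a2²−r_b2²) = 67.804424
base pitch p_b = π·m·cos α = 13.855542
CR = (52.427999 + 67.804424 − 293.454000·sin 18.76700°)/13.855542 = 1.863679
contact ratio ≈ 1.8637

1.8637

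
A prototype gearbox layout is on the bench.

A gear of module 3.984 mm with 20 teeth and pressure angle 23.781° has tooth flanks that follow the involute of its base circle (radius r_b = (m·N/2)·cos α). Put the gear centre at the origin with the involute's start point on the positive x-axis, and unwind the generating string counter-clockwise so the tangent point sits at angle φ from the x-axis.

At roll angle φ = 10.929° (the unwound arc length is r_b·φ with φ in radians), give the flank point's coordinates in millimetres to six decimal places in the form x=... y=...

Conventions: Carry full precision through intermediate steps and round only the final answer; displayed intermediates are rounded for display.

x=37.114541 y=0.084034

single-mesh involute tooth geometry (20T wheel at module 3.984)
pitch radius r_p = m·N/2 = 3.984·20/2 = 39.840000
base radius r_b = r_p·cos α = 39.840000·cos 23.781° = 36.457323
roll angle φ = 10.929° = 0.19074703 rad
x = r_b·(cos φ + φ·sin φ) = 37.114541
y = r_b·(sin φ − φ·cos φ) = 0.084034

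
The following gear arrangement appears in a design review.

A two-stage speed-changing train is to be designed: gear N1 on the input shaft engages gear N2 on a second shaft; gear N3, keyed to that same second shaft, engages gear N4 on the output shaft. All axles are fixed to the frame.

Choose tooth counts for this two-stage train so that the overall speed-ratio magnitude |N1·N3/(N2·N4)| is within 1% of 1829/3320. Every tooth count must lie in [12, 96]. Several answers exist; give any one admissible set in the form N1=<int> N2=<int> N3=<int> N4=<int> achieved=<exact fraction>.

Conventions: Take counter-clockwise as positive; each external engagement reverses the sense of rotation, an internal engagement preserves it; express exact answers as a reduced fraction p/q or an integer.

N1=31 N2=40 N3=59 N4=83 achieved=1829/3320

design class (target 1829/3320): fixed-axis compound train
target = 1829/3320 in lowest terms: an exact hit needs N1·N3 = k·1829 and N2·N4 = k·3320 for one integer k, every count in [12, 96]; additionally prefer no 1:1 stage (N1 ≠ N2, N3 ≠ N4)
k = 1: N1·N3 = 1829 = 31·59, N2·N4 = 3320 = 40·83
achieved = 31·59/(40·83) = 1829/3320; |achieved − target| = 0 ≤ 1829/332000 ✓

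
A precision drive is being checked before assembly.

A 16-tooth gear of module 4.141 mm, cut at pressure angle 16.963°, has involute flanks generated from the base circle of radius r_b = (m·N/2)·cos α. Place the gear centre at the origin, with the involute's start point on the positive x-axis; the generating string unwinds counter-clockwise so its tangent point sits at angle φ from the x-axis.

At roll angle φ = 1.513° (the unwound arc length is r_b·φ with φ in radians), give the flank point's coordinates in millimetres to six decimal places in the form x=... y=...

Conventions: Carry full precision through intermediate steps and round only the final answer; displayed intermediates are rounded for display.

x=31.697758 y=0.000194

class = single-mesh tooth geometry [base-circle involute, m = 4.141, 16T]
pitch radius r_p = m·N/2 = 4.141·16/2 = 33.128000
base radius r_b = r_p·cos α = 33.128000·cos 16.963° = 31.686712
roll angle φ = 1.513° = 0.02640683 rad
x = r_b·(cos φ + φ·sin φ) = 31.697758
y = r_b·(sin φ − φ·cos φ) = 0.000194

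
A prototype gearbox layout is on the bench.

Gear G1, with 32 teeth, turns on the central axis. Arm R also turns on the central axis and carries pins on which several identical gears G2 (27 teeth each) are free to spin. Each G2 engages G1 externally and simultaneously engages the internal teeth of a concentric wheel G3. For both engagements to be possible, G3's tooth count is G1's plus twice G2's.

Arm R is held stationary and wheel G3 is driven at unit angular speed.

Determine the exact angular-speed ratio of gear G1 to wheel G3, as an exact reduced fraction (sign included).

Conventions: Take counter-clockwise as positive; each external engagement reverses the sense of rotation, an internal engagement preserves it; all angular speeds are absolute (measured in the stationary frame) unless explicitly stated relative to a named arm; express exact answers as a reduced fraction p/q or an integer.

-43/16

class = planetary set [G3 = 32+2·27 = 86; Willis about the carrier]
ring teeth: 32 + 2·27 = 86
32(ω_sun−ω_arm) = −86(ω_ring−ω_arm),  ω_arm = 0, ω_ring = 1
ω_sun = 0 − (86/32)(1−0) = -43/16
ω_out/ω_in = -43/16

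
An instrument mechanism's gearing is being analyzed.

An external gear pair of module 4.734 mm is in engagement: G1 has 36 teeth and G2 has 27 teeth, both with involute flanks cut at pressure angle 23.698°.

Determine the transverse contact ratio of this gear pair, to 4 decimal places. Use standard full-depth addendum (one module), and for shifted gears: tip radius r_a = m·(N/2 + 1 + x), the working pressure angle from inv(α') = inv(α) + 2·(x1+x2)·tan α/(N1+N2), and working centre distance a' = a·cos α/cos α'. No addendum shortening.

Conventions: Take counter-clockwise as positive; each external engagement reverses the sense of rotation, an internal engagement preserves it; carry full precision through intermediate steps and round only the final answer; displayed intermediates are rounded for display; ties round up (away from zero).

topology: single-mesh involute geometry — m = 4.734, 36T/27T pair
base radii: r_b1 = 78.026636, r_b2 = 58.519977
tip radii: r_a1 = 89.946000, r_a2 = 68.643000
no profile shift: α' = α, a' = a
action lengths: √(r_a1²−r_b1²) = 44.745133, √(r_a2²−r_b2²) = 35.878597
base pitch p_b = π·m·cos α = 13.618217
CR = (44.745133 + 35.878597 − 149.121000·sin 23.69800°)/13.618217 = 1.519262
contact ratio ≈ 1.5193

1.5193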